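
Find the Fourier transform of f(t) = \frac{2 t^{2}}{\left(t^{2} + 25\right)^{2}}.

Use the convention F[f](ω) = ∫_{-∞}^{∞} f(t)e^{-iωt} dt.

F(ω) = \frac{\pi \left(1 - 5 \left|{\omega}\right|\right) e^{- 5 \left|{\omega}\right|}}{5}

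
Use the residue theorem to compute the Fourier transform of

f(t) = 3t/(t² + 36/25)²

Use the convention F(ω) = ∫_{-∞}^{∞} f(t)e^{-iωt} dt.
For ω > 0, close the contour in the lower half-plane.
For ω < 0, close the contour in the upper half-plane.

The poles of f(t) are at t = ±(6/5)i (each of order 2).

Let g(z) = f(z)e^{-iωz}; for large |z| the factor e^{-iωz} decays in the lower half-plane when ω > 0 and in the upper half-plane when ω < 0.

Case ω > 0 (lower half-plane, clockwise contour ⇒ F(ω) = -2πi·ΣRes):
  Res_{z = - \frac{6 i}{5}} g(z) = \frac{5 \omega e^{- \frac{6 \omega}{5}}}{8} (pole of order 2)
  F(ω) = -2πi·ΣRes = - \frac{5 i \pi \omega e^{- \frac{6 \omega}{5}}}{4}

Case ω < 0 (upper half-plane, counterclockwise contour ⇒ F(ω) = +2πi·ΣRes):
  Res_{z = \frac{6 i}{5}} g(z) = - \frac{5 \omega e^{\frac{6 \omega}{5}}}{8} (pole of order 2)
  F(ω) = 2πi·ΣRes = - \frac{5 i \pi \omega e^{\frac{6 \omega}{5}}}{4}

Both cases combine into a single formula in |ω|:

F(ω) = - \frac{5 i \pi \omega e^{- \frac{6 \left|{\omega}\right|}{5}}}{4}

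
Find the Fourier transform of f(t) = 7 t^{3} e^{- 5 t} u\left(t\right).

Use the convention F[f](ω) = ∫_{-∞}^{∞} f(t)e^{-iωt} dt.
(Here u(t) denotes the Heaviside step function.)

F(ω) = \frac{42}{\left(i \omega + 5\right)^{4}}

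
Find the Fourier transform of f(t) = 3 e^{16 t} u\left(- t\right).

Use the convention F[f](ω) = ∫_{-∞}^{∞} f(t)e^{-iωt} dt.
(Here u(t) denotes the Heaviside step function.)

F(ω) = - \frac{3}{i \omega - 16}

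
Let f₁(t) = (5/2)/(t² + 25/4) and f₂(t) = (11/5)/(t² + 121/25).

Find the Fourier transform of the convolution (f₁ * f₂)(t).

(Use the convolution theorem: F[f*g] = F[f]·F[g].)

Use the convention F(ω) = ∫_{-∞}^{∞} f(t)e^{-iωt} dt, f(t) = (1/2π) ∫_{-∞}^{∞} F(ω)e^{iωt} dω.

F[f₁*f₂](ω) = \pi^{2} e^{- \frac{47 \left|{\omega}\right|}{10}}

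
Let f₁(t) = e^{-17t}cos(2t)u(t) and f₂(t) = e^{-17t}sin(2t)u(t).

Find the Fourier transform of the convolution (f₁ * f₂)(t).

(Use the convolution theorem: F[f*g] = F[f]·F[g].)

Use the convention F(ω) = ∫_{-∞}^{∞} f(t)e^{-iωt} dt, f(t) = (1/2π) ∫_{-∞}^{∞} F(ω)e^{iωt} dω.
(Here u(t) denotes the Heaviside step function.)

F[f₁*f₂](ω) = \frac{2 \left(i \omega + 17\right)}{\left(\left(i \omega + 17\right)^{2} + 4\right)^{2}}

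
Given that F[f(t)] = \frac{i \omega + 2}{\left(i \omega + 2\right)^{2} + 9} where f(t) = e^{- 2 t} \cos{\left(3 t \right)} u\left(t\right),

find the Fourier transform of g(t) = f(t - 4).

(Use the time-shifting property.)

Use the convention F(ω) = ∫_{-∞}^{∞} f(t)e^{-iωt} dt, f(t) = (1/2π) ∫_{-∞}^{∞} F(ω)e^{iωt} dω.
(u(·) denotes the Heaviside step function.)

F[g](ω) = \frac{\left(i \omega + 2\right) e^{- 4 i \omega}}{\left(i \omega + 2\right)^{2} + 9}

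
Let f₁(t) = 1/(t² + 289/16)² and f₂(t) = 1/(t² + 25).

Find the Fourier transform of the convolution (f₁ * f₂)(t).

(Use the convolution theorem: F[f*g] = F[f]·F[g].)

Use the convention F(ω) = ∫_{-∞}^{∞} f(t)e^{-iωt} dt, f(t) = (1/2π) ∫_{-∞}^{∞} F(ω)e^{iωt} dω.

F[f₁*f₂](ω) = \frac{8 \pi^{2} \left(17 \left|{\omega}\right| + 4\right) e^{- \frac{37 \left|{\omega}\right|}{4}}}{24565}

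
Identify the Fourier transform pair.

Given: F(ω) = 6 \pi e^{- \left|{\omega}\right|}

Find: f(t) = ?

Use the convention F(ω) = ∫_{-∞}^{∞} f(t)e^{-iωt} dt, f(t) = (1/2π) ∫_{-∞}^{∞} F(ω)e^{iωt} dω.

f(t) = \frac{6}{t^{2} + 1}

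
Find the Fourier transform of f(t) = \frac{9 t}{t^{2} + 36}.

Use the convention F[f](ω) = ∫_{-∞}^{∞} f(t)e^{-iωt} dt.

F(ω) = - 9 i \pi e^{- 6 \left|{\omega}\right|} \operatorname{sign}{\left(\omega \right)}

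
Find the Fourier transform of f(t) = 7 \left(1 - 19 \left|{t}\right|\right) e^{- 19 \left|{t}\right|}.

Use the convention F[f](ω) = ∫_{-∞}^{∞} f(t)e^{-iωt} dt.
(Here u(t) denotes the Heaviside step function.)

F(ω) = \frac{532 \omega^{2}}{\left(\omega^{2} + 361\right)^{2}}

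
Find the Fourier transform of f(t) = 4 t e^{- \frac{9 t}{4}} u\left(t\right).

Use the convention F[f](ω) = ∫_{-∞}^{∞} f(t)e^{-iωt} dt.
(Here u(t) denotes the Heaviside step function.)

F(ω) = \frac{64}{\left(4 i \omega + 9\right)^{2}}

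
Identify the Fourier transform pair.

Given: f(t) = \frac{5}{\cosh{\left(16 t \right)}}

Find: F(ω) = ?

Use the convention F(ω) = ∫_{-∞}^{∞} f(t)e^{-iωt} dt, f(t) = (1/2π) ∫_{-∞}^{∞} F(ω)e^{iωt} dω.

F(ω) = \frac{5 \pi}{16 \cosh{\left(\frac{\pi \omega}{32} \right)}}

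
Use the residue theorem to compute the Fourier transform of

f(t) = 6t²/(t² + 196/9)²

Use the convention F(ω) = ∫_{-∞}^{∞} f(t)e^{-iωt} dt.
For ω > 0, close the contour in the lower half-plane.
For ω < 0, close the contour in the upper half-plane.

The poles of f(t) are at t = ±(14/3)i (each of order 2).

Let g(z) = f(z)e^{-iωz}; for large |z| the factor e^{-iωz} decays in the lower half-plane when ω > 0 and in the upper half-plane when ω < 0.

Case ω > 0 (lower half-plane, clockwise contour ⇒ F(ω) = -2πi·ΣRes):
  Res_{z = - \frac{14 i}{3}} g(z) = \frac{3 i \left(3 - 14 \omega\right) e^{- \frac{14 \omega}{3}}}{28} (pole of order 2)
  F(ω) = -2πi·ΣRes = \frac{3 \pi \left(3 - 14 \omega\right) e^{- \frac{14 \omega}{3}}}{14}

Case ω < 0 (upper half-plane, counterclockwise contour ⇒ F(ω) = +2πi·ΣRes):
  Res_{z = \frac{14 i}{3}} g(z) = \frac{3 i \left(- 14 \omega - 3\right) e^{\frac{14 \omega}{3}}}{28} (pole of order 2)
  F(ω) = 2πi·ΣRes = \frac{3 \pi \left(14 \omega + 3\right) e^{\frac{14 \omega}{3}}}{14}

Both cases combine into a single formula in |ω|:

F(ω) = \frac{3 \pi \left(3 - 14 \left|{\omega}\right|\right) e^{- \frac{14 \left|{\omega}\right|}{3}}}{14}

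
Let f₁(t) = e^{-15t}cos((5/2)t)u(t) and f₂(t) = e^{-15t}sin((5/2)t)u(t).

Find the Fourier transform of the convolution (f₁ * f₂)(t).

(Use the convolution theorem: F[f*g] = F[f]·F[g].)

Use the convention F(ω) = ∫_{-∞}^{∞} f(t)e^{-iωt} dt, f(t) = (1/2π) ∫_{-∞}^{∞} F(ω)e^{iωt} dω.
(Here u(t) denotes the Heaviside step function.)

F[f₁*f₂](ω) = \frac{40 \left(i \omega + 15\right)}{\left(4 \left(i \omega + 15\right)^{2} + 25\right)^{2}}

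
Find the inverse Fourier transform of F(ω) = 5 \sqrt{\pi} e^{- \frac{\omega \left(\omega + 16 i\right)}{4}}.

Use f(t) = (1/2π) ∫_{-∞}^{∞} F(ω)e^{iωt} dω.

f(t) = 5 e^{- \left(t - 4\right)^{2}}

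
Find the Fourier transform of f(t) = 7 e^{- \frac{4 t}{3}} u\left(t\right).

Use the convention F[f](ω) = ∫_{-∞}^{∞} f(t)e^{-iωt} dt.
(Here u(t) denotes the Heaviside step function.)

F(ω) = \frac{21}{3 i \omega + 4}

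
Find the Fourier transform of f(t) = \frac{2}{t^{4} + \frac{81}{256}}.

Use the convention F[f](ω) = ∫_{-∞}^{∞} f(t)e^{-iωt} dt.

F(ω) = \frac{128 \pi e^{- \frac{3 \sqrt{2} \left|{\omega}\right|}{8}} \sin{\left(\frac{3 \sqrt{2} \left|{\omega}\right|}{8} + \frac{\pi}{4} \right)}}{27}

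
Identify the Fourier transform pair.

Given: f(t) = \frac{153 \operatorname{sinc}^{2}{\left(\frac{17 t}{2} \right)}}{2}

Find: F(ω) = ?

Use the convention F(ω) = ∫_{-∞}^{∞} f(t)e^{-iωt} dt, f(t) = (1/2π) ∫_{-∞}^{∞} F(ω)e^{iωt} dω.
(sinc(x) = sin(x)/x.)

F(ω) = \begin{cases} \frac{9 \pi \left(17 - \left|{\omega}\right|\right)}{17} & \text{for}\: \omega > -17 \wedge \omega < 17 \\0 & \text{otherwise} \end{cases}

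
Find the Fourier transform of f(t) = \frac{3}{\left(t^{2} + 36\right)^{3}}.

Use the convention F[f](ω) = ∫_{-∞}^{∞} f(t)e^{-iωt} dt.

F(ω) = \frac{\pi \left(12 \omega^{2} + 6 \left|{\omega}\right| + 1\right) e^{- 6 \left|{\omega}\right|}}{6912}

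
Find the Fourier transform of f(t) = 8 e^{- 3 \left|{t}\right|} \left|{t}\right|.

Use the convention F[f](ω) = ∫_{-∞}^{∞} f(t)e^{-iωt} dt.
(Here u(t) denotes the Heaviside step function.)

F(ω) = \frac{16 \left(9 - \omega^{2}\right)}{\left(\omega^{2} + 9\right)^{2}}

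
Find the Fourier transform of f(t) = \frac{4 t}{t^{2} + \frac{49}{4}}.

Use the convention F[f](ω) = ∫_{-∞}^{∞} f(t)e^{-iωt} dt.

F(ω) = - 4 i \pi e^{- \frac{7 \left|{\omega}\right|}{2}} \operatorname{sign}{\left(\omega \right)}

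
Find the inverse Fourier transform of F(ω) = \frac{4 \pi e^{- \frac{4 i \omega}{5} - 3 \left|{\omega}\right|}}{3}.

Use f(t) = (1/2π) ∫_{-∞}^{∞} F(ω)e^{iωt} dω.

f(t) = \frac{4}{\left(t - \frac{4}{5}\right)^{2} + 9}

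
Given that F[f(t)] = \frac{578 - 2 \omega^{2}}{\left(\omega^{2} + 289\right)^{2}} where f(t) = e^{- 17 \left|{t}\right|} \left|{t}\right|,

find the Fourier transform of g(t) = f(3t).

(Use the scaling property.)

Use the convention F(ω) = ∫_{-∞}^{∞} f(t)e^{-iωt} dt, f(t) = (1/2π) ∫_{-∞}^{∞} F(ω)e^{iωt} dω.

F[g](ω) = \frac{6 \left(2601 - \omega^{2}\right)}{\left(\omega^{2} + 2601\right)^{2}}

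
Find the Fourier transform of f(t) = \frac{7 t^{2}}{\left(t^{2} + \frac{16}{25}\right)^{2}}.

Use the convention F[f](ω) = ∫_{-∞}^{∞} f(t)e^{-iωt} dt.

F(ω) = \frac{7 \pi \left(5 - 4 \left|{\omega}\right|\right) e^{- \frac{4 \left|{\omega}\right|}{5}}}{8}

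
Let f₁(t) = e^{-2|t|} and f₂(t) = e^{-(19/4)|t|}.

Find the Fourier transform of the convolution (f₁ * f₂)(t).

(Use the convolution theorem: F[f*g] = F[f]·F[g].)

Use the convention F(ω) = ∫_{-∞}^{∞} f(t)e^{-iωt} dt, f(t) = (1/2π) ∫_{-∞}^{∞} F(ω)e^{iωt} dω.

F[f₁*f₂](ω) = \frac{608}{\left(\omega^{2} + 4\right) \left(16 \omega^{2} + 361\right)}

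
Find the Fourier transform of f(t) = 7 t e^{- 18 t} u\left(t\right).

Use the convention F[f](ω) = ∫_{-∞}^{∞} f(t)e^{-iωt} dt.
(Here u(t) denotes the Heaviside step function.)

F(ω) = \frac{7}{\left(i \omega + 18\right)^{2}}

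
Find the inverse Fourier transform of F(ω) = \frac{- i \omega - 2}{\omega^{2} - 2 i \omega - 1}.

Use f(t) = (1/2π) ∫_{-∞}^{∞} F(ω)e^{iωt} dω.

f(t) = \left(t + 1\right) e^{- t} u\left(t\right)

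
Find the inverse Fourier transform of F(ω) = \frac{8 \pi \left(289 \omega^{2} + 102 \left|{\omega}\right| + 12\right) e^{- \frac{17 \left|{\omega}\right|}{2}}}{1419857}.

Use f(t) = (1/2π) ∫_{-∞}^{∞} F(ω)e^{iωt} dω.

f(t) = \frac{8}{\left(t^{2} + \frac{289}{4}\right)^{3}}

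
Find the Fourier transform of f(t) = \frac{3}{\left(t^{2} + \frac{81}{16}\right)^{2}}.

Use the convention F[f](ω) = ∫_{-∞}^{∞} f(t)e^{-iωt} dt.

F(ω) = \frac{8 \pi \left(9 \left|{\omega}\right| + 4\right) e^{- \frac{9 \left|{\omega}\right|}{4}}}{243}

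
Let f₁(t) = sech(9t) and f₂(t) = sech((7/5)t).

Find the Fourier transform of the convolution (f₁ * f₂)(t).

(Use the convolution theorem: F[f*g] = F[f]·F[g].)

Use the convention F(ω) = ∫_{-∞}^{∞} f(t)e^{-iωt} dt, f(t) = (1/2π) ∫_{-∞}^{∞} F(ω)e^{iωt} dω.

F[f₁*f₂](ω) = \frac{5 \pi^{2}}{63 \cosh{\left(\frac{\pi \omega}{18} \right)} \cosh{\left(\frac{5 \pi \omega}{14} \right)}}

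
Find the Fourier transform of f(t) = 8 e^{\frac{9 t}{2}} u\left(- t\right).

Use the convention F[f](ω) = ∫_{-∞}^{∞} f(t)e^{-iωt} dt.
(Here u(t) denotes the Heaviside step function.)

F(ω) = - \frac{16}{2 i \omega - 9}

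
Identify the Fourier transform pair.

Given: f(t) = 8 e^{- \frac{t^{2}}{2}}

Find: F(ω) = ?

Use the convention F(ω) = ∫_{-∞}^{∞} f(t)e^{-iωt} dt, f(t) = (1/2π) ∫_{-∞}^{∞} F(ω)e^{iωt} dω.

F(ω) = 8 \sqrt{2} \sqrt{\pi} e^{- \frac{\omega^{2}}{2}}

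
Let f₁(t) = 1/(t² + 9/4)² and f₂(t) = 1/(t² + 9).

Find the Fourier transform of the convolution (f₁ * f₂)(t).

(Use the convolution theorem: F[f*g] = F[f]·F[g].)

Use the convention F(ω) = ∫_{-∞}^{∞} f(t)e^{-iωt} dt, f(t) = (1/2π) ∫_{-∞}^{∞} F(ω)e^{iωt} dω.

F[f₁*f₂](ω) = \frac{2 \pi^{2} \left(3 \left|{\omega}\right| + 2\right) e^{- \frac{9 \left|{\omega}\right|}{2}}}{81}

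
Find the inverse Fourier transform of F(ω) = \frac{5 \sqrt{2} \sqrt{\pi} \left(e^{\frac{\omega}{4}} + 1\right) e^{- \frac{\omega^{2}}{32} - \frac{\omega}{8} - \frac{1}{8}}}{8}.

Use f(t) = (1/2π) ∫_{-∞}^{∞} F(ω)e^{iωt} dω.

f(t) = 5 e^{- 8 t^{2}} \cos{\left(2 t \right)}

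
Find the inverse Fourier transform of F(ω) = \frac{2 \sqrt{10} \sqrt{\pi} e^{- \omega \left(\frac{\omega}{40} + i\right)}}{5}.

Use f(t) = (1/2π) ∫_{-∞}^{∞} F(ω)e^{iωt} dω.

f(t) = 4 e^{- 10 \left(t - 1\right)^{2}}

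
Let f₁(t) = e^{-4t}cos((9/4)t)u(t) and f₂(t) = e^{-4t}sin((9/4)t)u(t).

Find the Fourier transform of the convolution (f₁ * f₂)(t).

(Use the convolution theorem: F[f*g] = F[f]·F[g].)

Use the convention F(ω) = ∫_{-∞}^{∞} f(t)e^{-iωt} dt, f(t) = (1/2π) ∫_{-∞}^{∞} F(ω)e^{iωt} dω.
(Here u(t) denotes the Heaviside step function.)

F[f₁*f₂](ω) = \frac{576 \left(i \omega + 4\right)}{\left(16 \left(i \omega + 4\right)^{2} + 81\right)^{2}}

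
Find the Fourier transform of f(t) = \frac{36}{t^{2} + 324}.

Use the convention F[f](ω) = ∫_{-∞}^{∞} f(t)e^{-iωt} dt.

F(ω) = 2 \pi e^{- 18 \left|{\omega}\right|}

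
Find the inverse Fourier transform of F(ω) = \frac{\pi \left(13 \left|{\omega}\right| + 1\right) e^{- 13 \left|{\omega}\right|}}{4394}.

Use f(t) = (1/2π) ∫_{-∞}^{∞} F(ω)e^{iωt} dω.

f(t) = \frac{1}{\left(t^{2} + 169\right)^{2}}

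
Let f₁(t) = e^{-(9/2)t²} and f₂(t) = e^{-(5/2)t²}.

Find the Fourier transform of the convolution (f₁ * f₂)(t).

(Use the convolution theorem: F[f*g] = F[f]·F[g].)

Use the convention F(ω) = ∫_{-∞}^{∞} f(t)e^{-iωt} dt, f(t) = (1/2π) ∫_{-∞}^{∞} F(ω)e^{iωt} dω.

F[f₁*f₂](ω) = \frac{2 \sqrt{5} \pi e^{- \frac{7 \omega^{2}}{45}}}{15}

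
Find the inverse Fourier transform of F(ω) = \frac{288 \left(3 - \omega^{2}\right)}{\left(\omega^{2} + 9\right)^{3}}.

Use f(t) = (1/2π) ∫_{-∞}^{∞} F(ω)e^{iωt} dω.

f(t) = 8 t^{2} e^{- 3 \left|{t}\right|}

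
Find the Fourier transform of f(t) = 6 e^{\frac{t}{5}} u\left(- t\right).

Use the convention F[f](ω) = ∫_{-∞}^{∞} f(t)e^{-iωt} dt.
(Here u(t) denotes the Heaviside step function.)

F(ω) = \frac{30 i}{5 \omega + i}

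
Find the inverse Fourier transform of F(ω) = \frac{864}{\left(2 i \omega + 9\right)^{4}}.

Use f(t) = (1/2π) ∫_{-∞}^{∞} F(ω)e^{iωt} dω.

f(t) = 9 t^{3} e^{- \frac{9 t}{2}} u\left(t\right)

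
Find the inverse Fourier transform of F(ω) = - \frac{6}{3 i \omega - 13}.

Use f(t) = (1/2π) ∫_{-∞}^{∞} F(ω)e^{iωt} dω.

f(t) = 2 e^{\frac{13 t}{3}} u\left(- t\right)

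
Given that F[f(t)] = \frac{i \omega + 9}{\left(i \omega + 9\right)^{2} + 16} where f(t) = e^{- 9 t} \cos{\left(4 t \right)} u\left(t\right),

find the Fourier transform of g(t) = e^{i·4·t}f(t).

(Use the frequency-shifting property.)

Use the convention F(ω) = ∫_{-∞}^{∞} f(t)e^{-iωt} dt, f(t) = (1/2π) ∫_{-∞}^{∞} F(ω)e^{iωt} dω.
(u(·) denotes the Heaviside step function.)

F[g](ω) = \frac{i \left(\omega - 4\right) + 9}{\left(i \left(\omega - 4\right) + 9\right)^{2} + 16}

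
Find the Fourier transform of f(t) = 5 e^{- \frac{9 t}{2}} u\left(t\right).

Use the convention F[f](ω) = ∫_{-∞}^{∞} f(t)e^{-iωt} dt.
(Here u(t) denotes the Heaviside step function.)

F(ω) = \frac{10}{2 i \omega + 9}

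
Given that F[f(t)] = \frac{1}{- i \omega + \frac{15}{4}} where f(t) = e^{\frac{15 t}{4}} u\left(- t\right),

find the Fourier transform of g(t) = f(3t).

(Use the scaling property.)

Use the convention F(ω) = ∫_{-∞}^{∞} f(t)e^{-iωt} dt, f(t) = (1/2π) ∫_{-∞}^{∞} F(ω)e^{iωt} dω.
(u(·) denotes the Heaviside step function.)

F[g](ω) = - \frac{4}{4 i \omega - 45}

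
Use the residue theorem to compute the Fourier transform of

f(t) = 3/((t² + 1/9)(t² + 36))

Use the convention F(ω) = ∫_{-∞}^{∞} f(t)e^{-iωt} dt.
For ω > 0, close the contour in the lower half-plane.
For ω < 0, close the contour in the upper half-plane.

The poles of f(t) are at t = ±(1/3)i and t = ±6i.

Let g(z) = f(z)e^{-iωz}; for large |z| the factor e^{-iωz} decays in the lower half-plane when ω > 0 and in the upper half-plane when ω < 0.

Case ω > 0 (lower half-plane, clockwise contour ⇒ F(ω) = -2πi·ΣRes):
  Res_{z = - \frac{i}{3}} g(z) = \frac{81 i e^{- \frac{\omega}{3}}}{646}
  Res_{z = - 6 i} g(z) = - \frac{9 i e^{- 6 \omega}}{1292}
  F(ω) = -2πi·ΣRes = - \frac{9 \pi e^{- 6 \omega}}{646} + \frac{81 \pi e^{- \frac{\omega}{3}}}{323}

Case ω < 0 (upper half-plane, counterclockwise contour ⇒ F(ω) = +2πi·ΣRes):
  Res_{z = \frac{i}{3}} g(z) = - \frac{81 i e^{\frac{\omega}{3}}}{646}
  Res_{z = 6 i} g(z) = \frac{9 i e^{6 \omega}}{1292}
  F(ω) = 2πi·ΣRes = \frac{9 \pi \left(18 e^{\frac{\omega}{3}} - e^{6 \omega}\right)}{646}

Both cases combine into a single formula in |ω|:

F(ω) = - \frac{9 \pi e^{- 6 \left|{\omega}\right|}}{646} + \frac{81 \pi e^{- \frac{\left|{\omega}\right|}{3}}}{323}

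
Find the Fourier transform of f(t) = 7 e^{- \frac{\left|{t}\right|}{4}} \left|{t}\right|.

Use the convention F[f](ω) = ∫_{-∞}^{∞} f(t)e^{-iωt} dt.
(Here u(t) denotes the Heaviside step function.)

F(ω) = \frac{224 \left(1 - 16 \omega^{2}\right)}{\left(16 \omega^{2} + 1\right)^{2}}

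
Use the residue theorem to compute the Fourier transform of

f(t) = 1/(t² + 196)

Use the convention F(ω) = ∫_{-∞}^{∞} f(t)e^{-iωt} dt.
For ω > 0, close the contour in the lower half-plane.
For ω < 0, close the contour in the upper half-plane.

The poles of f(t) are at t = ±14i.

Let g(z) = f(z)e^{-iωz}; for large |z| the factor e^{-iωz} decays in the lower half-plane when ω > 0 and in the upper half-plane when ω < 0.

Case ω > 0 (lower half-plane, clockwise contour ⇒ F(ω) = -2πi·ΣRes):
  Res_{z = - 14 i} g(z) = \frac{i e^{- 14 \omega}}{28}
  F(ω) = -2πi·ΣRes = \frac{\pi e^{- 14 \omega}}{14}

Case ω < 0 (upper half-plane, counterclockwise contour ⇒ F(ω) = +2πi·ΣRes):
  Res_{z = 14 i} g(z) = - \frac{i e^{14 \omega}}{28}
  F(ω) = 2πi·ΣRes = \frac{\pi e^{14 \omega}}{14}

Both cases combine into a single formula in |ω|:

F(ω) = \frac{\pi e^{- 14 \left|{\omega}\right|}}{14}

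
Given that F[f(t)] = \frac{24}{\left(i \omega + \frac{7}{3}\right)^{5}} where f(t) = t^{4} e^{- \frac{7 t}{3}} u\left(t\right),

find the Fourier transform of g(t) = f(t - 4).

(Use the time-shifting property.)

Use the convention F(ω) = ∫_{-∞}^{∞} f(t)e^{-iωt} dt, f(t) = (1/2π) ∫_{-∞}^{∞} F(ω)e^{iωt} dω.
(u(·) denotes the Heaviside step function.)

F[g](ω) = \frac{5832 e^{- 4 i \omega}}{\left(3 i \omega + 7\right)^{5}}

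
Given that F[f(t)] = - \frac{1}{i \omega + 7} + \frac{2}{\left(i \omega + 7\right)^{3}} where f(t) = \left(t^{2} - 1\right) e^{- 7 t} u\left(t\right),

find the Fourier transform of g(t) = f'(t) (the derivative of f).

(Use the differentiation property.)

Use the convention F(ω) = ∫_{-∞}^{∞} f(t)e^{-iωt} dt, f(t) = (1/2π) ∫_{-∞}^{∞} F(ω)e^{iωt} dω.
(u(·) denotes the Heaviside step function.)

F[g](ω) = \frac{i \omega \left(2 i \omega - \left(i \omega + 7\right)^{3} + 14\right)}{\left(i \omega + 7\right)^{4}}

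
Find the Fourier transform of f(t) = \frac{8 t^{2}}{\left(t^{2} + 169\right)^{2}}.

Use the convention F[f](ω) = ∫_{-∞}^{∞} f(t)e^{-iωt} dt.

F(ω) = \frac{4 \pi \left(1 - 13 \left|{\omega}\right|\right) e^{- 13 \left|{\omega}\right|}}{13}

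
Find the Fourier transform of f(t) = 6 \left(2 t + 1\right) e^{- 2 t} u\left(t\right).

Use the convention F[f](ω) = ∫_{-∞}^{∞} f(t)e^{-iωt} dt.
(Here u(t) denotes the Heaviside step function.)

F(ω) = \frac{6 \left(- i \omega - 4\right)}{\omega^{2} - 4 i \omega - 4}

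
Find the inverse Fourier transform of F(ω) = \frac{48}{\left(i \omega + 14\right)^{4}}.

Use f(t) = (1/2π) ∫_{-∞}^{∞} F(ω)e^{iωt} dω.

f(t) = 8 t^{3} e^{- 14 t} u\left(t\right)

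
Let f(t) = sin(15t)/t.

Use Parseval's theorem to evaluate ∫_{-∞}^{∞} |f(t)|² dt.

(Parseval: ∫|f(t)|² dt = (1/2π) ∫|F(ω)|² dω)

∫|f(t)|² dt = 15 \pi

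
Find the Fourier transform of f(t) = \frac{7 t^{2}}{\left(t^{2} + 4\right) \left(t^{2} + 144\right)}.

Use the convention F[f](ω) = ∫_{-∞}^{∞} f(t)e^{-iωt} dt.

F(ω) = \frac{\pi \left(6 - e^{10 \left|{\omega}\right|}\right) e^{- 12 \left|{\omega}\right|}}{10}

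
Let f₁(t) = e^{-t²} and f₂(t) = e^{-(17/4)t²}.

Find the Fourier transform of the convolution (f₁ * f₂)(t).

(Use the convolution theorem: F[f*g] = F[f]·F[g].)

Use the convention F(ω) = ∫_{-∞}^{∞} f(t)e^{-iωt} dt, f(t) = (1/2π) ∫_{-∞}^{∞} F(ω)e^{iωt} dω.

F[f₁*f₂](ω) = \frac{2 \sqrt{17} \pi e^{- \frac{21 \omega^{2}}{68}}}{17}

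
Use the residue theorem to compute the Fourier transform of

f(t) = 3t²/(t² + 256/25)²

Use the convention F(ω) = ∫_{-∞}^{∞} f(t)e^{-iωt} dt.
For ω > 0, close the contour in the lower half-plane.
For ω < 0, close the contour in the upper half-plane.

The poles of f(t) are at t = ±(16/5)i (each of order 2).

Let g(z) = f(z)e^{-iωz}; for large |z| the factor e^{-iωz} decays in the lower half-plane when ω > 0 and in the upper half-plane when ω < 0.

Case ω > 0 (lower half-plane, clockwise contour ⇒ F(ω) = -2πi·ΣRes):
  Res_{z = - \frac{16 i}{5}} g(z) = \frac{3 i \left(5 - 16 \omega\right) e^{- \frac{16 \omega}{5}}}{64} (pole of order 2)
  F(ω) = -2πi·ΣRes = \frac{3 \pi \left(5 - 16 \omega\right) e^{- \frac{16 \omega}{5}}}{32}

Case ω < 0 (upper half-plane, counterclockwise contour ⇒ F(ω) = +2πi·ΣRes):
  Res_{z = \frac{16 i}{5}} g(z) = \frac{3 i \left(- 16 \omega - 5\right) e^{\frac{16 \omega}{5}}}{64} (pole of order 2)
  F(ω) = 2πi·ΣRes = \frac{3 \pi \left(16 \omega + 5\right) e^{\frac{16 \omega}{5}}}{32}

Both cases combine into a single formula in |ω|:

F(ω) = \frac{3 \pi \left(5 - 16 \left|{\omega}\right|\right) e^{- \frac{16 \left|{\omega}\right|}{5}}}{32}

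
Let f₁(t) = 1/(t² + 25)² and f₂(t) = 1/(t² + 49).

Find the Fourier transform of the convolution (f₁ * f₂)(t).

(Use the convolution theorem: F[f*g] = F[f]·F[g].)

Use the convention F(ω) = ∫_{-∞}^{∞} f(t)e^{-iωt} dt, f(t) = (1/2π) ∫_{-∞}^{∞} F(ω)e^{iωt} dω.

F[f₁*f₂](ω) = \frac{\pi^{2} \left(5 \left|{\omega}\right| + 1\right) e^{- 12 \left|{\omega}\right|}}{1750}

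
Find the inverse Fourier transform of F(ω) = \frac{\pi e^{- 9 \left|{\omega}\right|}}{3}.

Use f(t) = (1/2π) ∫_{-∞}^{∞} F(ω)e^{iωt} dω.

f(t) = \frac{3}{t^{2} + 81}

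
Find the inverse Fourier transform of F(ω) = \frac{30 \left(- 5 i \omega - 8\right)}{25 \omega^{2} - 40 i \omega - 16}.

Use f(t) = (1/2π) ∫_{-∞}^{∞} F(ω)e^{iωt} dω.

f(t) = 6 \left(\frac{4 t}{5} + 1\right) e^{- \frac{4 t}{5}} u\left(t\right)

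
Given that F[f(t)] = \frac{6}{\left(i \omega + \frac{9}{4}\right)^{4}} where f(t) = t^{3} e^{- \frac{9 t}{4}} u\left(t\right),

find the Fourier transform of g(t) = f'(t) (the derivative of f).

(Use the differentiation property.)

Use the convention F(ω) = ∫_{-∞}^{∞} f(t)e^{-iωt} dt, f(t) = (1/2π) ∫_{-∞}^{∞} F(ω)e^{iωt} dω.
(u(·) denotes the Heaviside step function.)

F[g](ω) = \frac{1536 i \omega}{\left(4 i \omega + 9\right)^{4}}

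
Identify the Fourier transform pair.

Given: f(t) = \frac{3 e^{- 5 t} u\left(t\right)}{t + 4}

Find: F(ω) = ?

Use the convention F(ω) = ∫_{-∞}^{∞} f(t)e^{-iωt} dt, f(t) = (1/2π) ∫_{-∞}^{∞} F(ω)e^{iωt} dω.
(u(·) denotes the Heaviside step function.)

F(ω) = 3 e^{4 i \omega + 20} \operatorname{E}_{1}\left(4 i \omega + 20\right)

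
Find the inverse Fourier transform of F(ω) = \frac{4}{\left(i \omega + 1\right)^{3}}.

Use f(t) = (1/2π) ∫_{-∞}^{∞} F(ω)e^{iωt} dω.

f(t) = 2 t^{2} e^{- t} u\left(t\right)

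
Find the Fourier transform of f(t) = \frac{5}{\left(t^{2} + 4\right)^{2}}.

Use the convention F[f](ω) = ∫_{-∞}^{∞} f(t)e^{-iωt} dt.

F(ω) = \frac{5 \pi \left(2 \left|{\omega}\right| + 1\right) e^{- 2 \left|{\omega}\right|}}{16}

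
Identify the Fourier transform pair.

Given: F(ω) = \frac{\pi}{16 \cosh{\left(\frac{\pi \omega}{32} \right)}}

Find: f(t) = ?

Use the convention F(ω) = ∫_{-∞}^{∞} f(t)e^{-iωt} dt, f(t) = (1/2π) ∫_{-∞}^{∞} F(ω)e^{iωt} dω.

f(t) = \frac{1}{\cosh{\left(16 t \right)}}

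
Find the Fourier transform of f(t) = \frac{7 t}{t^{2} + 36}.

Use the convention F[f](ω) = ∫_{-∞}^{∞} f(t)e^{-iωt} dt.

F(ω) = - 7 i \pi e^{- 6 \left|{\omega}\right|} \operatorname{sign}{\left(\omega \right)}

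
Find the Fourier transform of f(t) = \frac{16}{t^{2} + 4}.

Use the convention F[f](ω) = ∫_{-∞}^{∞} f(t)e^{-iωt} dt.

F(ω) = 8 \pi e^{- 2 \left|{\omega}\right|}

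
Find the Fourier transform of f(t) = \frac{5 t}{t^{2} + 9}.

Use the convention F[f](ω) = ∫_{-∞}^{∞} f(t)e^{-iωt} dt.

F(ω) = - 5 i \pi e^{- 3 \left|{\omega}\right|} \operatorname{sign}{\left(\omega \right)}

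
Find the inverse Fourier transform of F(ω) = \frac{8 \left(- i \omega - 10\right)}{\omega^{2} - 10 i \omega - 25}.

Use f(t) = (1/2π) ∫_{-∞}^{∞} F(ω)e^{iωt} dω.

f(t) = 8 \left(5 t + 1\right) e^{- 5 t} u\left(t\right)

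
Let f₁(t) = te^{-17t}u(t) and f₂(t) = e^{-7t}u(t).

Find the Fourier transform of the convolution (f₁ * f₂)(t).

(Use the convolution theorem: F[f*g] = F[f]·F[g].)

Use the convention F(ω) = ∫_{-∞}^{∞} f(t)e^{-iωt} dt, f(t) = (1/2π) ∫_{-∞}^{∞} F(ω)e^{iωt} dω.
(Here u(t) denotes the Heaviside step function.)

F[f₁*f₂](ω) = \frac{1}{\left(i \omega + 7\right) \left(i \omega + 17\right)^{2}}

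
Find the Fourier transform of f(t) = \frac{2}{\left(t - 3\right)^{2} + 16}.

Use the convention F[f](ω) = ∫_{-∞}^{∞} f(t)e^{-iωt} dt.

F(ω) = \frac{\pi e^{- 3 i \omega - 4 \left|{\omega}\right|}}{2}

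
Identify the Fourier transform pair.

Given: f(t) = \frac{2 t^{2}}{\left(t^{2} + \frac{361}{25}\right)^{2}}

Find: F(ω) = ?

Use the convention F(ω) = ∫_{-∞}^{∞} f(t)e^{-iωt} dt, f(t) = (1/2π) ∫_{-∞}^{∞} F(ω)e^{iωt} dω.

F(ω) = \frac{\pi \left(5 - 19 \left|{\omega}\right|\right) e^{- \frac{19 \left|{\omega}\right|}{5}}}{19}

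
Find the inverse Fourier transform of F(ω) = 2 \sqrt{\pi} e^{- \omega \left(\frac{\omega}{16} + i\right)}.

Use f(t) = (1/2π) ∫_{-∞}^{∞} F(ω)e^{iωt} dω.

f(t) = 4 e^{- 4 \left(t - 1\right)^{2}}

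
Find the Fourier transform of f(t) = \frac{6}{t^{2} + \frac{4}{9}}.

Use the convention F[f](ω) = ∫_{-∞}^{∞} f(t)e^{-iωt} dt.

F(ω) = 9 \pi e^{- \frac{2 \left|{\omega}\right|}{3}}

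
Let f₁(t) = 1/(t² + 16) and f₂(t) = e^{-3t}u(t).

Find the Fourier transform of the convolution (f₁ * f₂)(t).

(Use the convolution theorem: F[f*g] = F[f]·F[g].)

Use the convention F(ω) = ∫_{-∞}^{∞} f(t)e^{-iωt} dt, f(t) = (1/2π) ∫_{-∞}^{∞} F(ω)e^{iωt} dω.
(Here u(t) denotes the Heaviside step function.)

F[f₁*f₂](ω) = \frac{\pi e^{- 4 \left|{\omega}\right|}}{4 \left(i \omega + 3\right)}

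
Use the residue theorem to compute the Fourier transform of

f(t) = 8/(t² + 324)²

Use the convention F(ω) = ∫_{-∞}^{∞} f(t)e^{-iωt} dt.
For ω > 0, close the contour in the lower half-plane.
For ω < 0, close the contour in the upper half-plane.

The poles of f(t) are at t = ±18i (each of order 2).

Let g(z) = f(z)e^{-iωz}; for large |z| the factor e^{-iωz} decays in the lower half-plane when ω > 0 and in the upper half-plane when ω < 0.

Case ω > 0 (lower half-plane, clockwise contour ⇒ F(ω) = -2πi·ΣRes):
  Res_{z = - 18 i} g(z) = \frac{i \left(18 \omega + 1\right) e^{- 18 \omega}}{2916} (pole of order 2)
  F(ω) = -2πi·ΣRes = \frac{\pi \left(18 \omega + 1\right) e^{- 18 \omega}}{1458}

Case ω < 0 (upper half-plane, counterclockwise contour ⇒ F(ω) = +2πi·ΣRes):
  Res_{z = 18 i} g(z) = \frac{i \left(18 \omega - 1\right) e^{18 \omega}}{2916} (pole of order 2)
  F(ω) = 2πi·ΣRes = \frac{\pi \left(1 - 18 \omega\right) e^{18 \omega}}{1458}

Both cases combine into a single formula in |ω|:

F(ω) = \frac{\pi \left(18 \left|{\omega}\right| + 1\right) e^{- 18 \left|{\omega}\right|}}{1458}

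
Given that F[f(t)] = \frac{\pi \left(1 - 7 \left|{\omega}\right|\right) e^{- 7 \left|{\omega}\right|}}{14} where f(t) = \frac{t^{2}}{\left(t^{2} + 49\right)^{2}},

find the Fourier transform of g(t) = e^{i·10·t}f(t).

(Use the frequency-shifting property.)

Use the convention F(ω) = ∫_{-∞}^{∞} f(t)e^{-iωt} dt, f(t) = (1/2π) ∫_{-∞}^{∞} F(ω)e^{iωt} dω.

F[g](ω) = \frac{\pi \left(1 - 7 \left|{\omega - 10}\right|\right) e^{- 7 \left|{\omega - 10}\right|}}{14}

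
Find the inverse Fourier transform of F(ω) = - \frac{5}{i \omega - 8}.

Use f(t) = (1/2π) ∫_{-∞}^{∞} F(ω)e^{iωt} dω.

f(t) = 5 e^{8 t} u\left(- t\right)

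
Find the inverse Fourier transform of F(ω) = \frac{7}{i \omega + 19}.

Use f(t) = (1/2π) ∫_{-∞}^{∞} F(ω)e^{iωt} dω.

f(t) = 7 e^{- 19 t} u\left(t\right)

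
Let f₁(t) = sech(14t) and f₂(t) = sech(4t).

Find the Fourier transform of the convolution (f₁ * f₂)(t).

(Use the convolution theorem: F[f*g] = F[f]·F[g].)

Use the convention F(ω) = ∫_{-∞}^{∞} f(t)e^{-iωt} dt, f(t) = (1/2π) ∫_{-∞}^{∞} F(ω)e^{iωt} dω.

F[f₁*f₂](ω) = \frac{\pi^{2}}{56 \cosh{\left(\frac{\pi \omega}{28} \right)} \cosh{\left(\frac{\pi \omega}{8} \right)}}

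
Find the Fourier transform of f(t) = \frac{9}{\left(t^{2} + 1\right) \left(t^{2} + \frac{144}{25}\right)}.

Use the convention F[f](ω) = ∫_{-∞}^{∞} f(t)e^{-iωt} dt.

F(ω) = \frac{225 \pi e^{- \left|{\omega}\right|}}{119} - \frac{375 \pi e^{- \frac{12 \left|{\omega}\right|}{5}}}{476}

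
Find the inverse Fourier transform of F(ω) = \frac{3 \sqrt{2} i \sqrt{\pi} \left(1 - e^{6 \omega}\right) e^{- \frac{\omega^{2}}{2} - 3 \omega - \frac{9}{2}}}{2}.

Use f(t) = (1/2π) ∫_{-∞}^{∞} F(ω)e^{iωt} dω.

f(t) = 3 e^{- \frac{t^{2}}{2}} \sin{\left(3 t \right)}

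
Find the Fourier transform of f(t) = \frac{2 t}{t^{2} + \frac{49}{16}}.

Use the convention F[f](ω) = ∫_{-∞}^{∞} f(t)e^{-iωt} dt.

F(ω) = - 2 i \pi e^{- \frac{7 \left|{\omega}\right|}{4}} \operatorname{sign}{\left(\omega \right)}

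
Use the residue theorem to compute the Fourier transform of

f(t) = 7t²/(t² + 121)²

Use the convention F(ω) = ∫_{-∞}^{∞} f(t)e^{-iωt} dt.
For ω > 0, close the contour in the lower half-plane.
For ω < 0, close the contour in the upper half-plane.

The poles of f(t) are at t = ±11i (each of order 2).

Let g(z) = f(z)e^{-iωz}; for large |z| the factor e^{-iωz} decays in the lower half-plane when ω > 0 and in the upper half-plane when ω < 0.

Case ω > 0 (lower half-plane, clockwise contour ⇒ F(ω) = -2πi·ΣRes):
  Res_{z = - 11 i} g(z) = \frac{7 i \left(1 - 11 \omega\right) e^{- 11 \omega}}{44} (pole of order 2)
  F(ω) = -2πi·ΣRes = \frac{7 \pi \left(1 - 11 \omega\right) e^{- 11 \omega}}{22}

Case ω < 0 (upper half-plane, counterclockwise contour ⇒ F(ω) = +2πi·ΣRes):
  Res_{z = 11 i} g(z) = \frac{7 i \left(- 11 \omega - 1\right) e^{11 \omega}}{44} (pole of order 2)
  F(ω) = 2πi·ΣRes = \frac{7 \pi \left(11 \omega + 1\right) e^{11 \omega}}{22}

Both cases combine into a single formula in |ω|:

F(ω) = \frac{7 \pi \left(1 - 11 \left|{\omega}\right|\right) e^{- 11 \left|{\omega}\right|}}{22}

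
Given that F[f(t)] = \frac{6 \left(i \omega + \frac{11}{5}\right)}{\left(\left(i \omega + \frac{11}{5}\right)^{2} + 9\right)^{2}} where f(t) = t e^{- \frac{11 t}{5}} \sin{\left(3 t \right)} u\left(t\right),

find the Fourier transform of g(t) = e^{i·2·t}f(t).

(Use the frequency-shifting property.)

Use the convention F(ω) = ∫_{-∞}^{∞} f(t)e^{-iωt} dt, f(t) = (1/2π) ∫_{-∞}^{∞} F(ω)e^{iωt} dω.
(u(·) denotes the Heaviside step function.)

F[g](ω) = \frac{750 \left(5 i \left(\omega - 2\right) + 11\right)}{\left(\left(5 i \left(\omega - 2\right) + 11\right)^{2} + 225\right)^{2}}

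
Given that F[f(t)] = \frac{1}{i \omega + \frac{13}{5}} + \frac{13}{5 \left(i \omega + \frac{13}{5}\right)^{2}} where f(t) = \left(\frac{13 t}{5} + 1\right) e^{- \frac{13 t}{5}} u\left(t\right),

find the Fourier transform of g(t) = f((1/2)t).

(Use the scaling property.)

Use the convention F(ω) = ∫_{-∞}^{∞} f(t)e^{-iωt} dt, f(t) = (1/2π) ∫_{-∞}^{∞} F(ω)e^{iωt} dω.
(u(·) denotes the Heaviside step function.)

F[g](ω) = \frac{20 \left(- 5 i \omega - 13\right)}{100 \omega^{2} - 260 i \omega - 169}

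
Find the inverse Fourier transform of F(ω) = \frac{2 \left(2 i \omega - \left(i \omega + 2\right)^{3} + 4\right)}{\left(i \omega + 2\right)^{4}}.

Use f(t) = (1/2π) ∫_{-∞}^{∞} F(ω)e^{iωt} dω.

f(t) = 2 \left(t^{2} - 1\right) e^{- 2 t} u\left(t\right)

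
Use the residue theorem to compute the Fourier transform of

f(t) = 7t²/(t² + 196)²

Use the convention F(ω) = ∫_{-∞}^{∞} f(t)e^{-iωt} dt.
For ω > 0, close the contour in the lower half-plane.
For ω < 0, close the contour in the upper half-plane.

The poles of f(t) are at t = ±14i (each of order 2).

Let g(z) = f(z)e^{-iωz}; for large |z| the factor e^{-iωz} decays in the lower half-plane when ω > 0 and in the upper half-plane when ω < 0.

Case ω > 0 (lower half-plane, clockwise contour ⇒ F(ω) = -2πi·ΣRes):
  Res_{z = - 14 i} g(z) = \frac{i \left(1 - 14 \omega\right) e^{- 14 \omega}}{8} (pole of order 2)
  F(ω) = -2πi·ΣRes = \frac{\pi \left(1 - 14 \omega\right) e^{- 14 \omega}}{4}

Case ω < 0 (upper half-plane, counterclockwise contour ⇒ F(ω) = +2πi·ΣRes):
  Res_{z = 14 i} g(z) = \frac{i \left(- 14 \omega - 1\right) e^{14 \omega}}{8} (pole of order 2)
  F(ω) = 2πi·ΣRes = \frac{\pi \left(14 \omega + 1\right) e^{14 \omega}}{4}

Both cases combine into a single formula in |ω|:

F(ω) = \frac{\pi \left(1 - 14 \left|{\omega}\right|\right) e^{- 14 \left|{\omega}\right|}}{4}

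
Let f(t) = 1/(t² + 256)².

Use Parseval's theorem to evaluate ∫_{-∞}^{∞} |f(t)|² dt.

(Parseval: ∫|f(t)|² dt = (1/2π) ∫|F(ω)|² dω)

∫|f(t)|² dt = \frac{5 \pi}{4294967296}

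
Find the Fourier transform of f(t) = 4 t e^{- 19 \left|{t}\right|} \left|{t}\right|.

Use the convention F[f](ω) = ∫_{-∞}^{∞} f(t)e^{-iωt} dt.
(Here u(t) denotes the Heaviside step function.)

F(ω) = \frac{16 i \omega \left(\omega^{2} - 1083\right)}{\left(\omega^{2} + 361\right)^{3}}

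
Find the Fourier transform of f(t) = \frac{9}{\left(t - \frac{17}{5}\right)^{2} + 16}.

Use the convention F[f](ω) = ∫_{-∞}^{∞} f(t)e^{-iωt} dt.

F(ω) = \frac{9 \pi e^{- \frac{17 i \omega}{5} - 4 \left|{\omega}\right|}}{4}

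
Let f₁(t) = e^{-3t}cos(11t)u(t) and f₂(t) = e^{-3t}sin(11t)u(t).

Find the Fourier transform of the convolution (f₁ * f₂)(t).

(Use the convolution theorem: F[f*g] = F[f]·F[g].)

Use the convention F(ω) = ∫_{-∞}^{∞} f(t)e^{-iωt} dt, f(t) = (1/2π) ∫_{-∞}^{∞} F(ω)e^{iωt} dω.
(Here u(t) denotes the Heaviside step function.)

F[f₁*f₂](ω) = \frac{11 \left(i \omega + 3\right)}{\left(\left(i \omega + 3\right)^{2} + 121\right)^{2}}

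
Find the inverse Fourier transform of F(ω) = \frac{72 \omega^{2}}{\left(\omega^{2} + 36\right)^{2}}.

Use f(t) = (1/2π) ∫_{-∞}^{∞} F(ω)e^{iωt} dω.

f(t) = 3 \left(1 - 6 \left|{t}\right|\right) e^{- 6 \left|{t}\right|}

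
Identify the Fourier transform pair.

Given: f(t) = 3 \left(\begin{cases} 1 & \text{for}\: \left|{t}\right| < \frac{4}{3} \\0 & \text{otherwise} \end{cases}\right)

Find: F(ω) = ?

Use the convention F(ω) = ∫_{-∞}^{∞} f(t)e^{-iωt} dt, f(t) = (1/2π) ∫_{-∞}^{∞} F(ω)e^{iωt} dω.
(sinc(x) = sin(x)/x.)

F(ω) = 8 \operatorname{sinc}{\left(\frac{4 \omega}{3} \right)}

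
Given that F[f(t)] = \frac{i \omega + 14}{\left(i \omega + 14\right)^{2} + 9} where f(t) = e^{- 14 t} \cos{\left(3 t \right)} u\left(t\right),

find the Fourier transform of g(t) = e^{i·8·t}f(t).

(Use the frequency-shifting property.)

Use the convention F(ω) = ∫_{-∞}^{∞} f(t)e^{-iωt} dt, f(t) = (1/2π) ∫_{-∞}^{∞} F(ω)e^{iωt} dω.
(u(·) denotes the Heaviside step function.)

F[g](ω) = \frac{i \left(\omega - 8\right) + 14}{\left(i \left(\omega - 8\right) + 14\right)^{2} + 9}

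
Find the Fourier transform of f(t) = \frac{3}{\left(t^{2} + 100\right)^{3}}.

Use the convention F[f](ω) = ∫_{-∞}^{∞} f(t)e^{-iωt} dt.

F(ω) = \frac{3 \pi \left(100 \omega^{2} + 30 \left|{\omega}\right| + 3\right) e^{- 10 \left|{\omega}\right|}}{800000}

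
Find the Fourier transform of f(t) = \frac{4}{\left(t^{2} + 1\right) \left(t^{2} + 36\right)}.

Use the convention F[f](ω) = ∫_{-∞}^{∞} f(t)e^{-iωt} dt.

F(ω) = \frac{2 \pi \left(6 e^{5 \left|{\omega}\right|} - 1\right) e^{- 6 \left|{\omega}\right|}}{105}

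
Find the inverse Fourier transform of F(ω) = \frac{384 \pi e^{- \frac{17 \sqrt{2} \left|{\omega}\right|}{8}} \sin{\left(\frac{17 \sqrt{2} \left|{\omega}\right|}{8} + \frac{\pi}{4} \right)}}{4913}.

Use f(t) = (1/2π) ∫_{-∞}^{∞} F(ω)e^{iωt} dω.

f(t) = \frac{6}{t^{4} + \frac{83521}{256}}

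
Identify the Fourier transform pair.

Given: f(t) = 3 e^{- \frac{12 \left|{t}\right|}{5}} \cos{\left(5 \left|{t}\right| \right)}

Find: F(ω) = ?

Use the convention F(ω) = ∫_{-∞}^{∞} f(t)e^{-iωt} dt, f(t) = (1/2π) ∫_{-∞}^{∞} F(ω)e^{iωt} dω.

F(ω) = \frac{360 \left(25 \omega^{2} + 769\right)}{625 \omega^{4} - 24050 \omega^{2} + 591361}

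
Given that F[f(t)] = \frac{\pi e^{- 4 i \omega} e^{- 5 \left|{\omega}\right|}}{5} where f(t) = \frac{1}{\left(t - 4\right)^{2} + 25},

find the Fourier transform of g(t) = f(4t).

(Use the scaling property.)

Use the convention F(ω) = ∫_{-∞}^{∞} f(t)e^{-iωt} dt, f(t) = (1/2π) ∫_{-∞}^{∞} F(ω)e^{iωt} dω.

F[g](ω) = \frac{\pi e^{- i \omega - \frac{5 \left|{\omega}\right|}{4}}}{20}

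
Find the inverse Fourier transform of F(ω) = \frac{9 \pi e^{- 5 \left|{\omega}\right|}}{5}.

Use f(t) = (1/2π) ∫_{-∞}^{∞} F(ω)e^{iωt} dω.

f(t) = \frac{9}{t^{2} + 25}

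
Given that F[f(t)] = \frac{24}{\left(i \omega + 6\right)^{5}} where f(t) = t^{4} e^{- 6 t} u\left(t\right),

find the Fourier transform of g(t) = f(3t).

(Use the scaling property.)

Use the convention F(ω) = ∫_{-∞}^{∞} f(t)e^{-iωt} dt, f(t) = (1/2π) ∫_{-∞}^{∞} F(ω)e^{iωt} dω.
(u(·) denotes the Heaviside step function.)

F[g](ω) = \frac{1944}{\left(i \omega + 18\right)^{5}}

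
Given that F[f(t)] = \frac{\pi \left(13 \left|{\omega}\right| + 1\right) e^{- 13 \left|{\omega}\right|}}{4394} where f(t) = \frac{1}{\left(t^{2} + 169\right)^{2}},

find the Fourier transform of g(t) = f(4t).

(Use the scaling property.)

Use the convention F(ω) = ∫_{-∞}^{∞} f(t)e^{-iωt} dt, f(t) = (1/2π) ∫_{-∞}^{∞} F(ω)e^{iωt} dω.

F[g](ω) = \frac{\pi \left(13 \left|{\omega}\right| + 4\right) e^{- \frac{13 \left|{\omega}\right|}{4}}}{70304}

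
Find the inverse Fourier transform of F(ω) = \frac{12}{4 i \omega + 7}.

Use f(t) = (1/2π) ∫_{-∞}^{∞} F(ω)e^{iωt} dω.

f(t) = 3 e^{- \frac{7 t}{4}} u\left(t\right)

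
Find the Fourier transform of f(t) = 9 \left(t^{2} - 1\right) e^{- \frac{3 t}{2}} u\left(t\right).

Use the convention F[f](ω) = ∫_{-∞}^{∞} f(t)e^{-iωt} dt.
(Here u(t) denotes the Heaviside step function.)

F(ω) = \frac{18 \left(16 i \omega - \left(2 i \omega + 3\right)^{3} + 24\right)}{\left(2 i \omega + 3\right)^{4}}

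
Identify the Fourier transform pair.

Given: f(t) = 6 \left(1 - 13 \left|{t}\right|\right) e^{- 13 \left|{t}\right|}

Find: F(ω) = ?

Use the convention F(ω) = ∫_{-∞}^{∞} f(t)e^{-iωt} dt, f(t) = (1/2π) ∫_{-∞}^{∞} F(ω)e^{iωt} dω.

F(ω) = \frac{312 \omega^{2}}{\left(\omega^{2} + 169\right)^{2}}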